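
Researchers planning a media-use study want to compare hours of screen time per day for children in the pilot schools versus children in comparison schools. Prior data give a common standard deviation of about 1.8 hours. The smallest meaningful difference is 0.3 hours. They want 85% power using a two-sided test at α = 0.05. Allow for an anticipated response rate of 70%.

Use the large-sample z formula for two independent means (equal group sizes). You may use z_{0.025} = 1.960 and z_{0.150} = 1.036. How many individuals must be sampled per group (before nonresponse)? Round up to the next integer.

n = (z_{α/2} + z_β)² · (σ₁² + σ₂²) / δ²
  = (1.960 + 1.036)² · (2·1.8² = 6.48) / 0.3²
  = 8.9760 · 6.48 / 0.09
  = 646.27
Adjust for 70% response: 646.27 / 0.70 = 923.25.
Round up → n = 924 per group.

n = 924 per group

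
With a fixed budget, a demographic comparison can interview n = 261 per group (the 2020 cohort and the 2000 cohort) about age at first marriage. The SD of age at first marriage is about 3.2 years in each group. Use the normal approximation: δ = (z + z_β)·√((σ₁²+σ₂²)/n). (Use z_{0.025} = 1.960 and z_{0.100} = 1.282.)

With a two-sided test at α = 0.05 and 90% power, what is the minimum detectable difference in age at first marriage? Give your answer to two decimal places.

δ = (z_{α/2} + z_β) · √((σ₁²+σ₂²)/n)
  = (1.960 + 1.282) · √(20.48/261)
  = 3.242 · √0.07847
  = 3.242 · 0.2801
  = 0.9082

Minimum detectable difference ≈ 0.91 years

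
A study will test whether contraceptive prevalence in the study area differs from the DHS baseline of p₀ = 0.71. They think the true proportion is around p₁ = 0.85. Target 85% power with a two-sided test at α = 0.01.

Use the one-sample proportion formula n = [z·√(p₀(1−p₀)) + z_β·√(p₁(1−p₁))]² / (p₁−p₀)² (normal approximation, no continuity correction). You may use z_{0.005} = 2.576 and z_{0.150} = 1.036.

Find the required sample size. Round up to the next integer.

n = [z_{α/2}·√(p₀q₀) + z_β·√(p₁q₁)]² / (p₁ − p₀)²
  = [2.576·√(0.71·0.29) + 1.036·√(0.85·0.15)]² / (0.14)²
  = [2.576·0.4538 + 1.036·0.3571]² / 0.0196
  = [1.5388]² / 0.0196
  = 120.81
Round up → n = 121.

n = 121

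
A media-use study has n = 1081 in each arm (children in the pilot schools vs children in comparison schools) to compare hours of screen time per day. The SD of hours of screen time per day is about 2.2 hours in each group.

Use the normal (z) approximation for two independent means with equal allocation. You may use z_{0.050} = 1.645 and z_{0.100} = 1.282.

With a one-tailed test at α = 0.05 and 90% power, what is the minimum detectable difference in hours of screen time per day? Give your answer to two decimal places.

δ = (z_α + z_β) · √((σ₁²+σ₂²)/n)
  = (1.645 + 1.282) · √(9.68/1081)
  = 2.927 · √0.00895
  = 2.927 · 0.0946
  = 0.2770

Minimum detectable difference ≈ 0.28 hours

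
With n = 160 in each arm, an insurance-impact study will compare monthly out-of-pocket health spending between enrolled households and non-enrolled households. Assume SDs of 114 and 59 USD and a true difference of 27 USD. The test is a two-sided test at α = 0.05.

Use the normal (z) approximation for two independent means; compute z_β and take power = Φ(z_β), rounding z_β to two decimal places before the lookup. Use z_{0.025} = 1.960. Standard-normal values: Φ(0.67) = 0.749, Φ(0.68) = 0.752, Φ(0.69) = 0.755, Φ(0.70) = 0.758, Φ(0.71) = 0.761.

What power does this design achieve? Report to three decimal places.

z_β = δ·√(n/(σ₁²+σ₂²)) − z_{α/2}
    = 27 · √(160/16477) − 1.960
    = 27 · 0.09854 − 1.960
    = 2.6606 − 1.960 = 0.7006 → 0.70
Power = Φ(0.70) = 0.758.

Power ≈ 0.758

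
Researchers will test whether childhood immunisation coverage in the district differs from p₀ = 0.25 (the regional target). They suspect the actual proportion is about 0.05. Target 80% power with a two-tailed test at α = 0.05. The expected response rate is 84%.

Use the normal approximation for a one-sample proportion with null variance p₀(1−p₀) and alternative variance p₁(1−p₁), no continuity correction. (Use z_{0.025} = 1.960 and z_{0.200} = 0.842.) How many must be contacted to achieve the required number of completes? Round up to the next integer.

n = [z_{α/2}·√(p₀q₀) + z_β·√(p₁q₁)]² / (p₁ − p₀)²
  = [1.960·√(0.25·0.75) + 0.842·√(0.05·0.95)]² / (-0.20)²
  = [1.960·0.4330 + 0.842·0.2179]² / 0.0400
  = [1.0322]² / 0.0400
  = 26.64
Adjust for 84% response: 26.64 / 0.84 = 31.71.
Round up → n = 32.

n = 32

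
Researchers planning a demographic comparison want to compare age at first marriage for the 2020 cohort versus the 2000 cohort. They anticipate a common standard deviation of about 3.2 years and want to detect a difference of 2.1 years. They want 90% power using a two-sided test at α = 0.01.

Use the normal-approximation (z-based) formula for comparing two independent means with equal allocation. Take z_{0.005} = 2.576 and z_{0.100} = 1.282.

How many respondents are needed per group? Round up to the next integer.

n = (z_{α/2} + z_β)² · (σ₁² + σ₂²) / δ²
  = (2.576 + 1.282)² · (2·3.2² = 20.48) / 2.1²
  = 14.8842 · 20.48 / 4.41
  = 69.12
Round up → n = 70 per group.

n = 70 per group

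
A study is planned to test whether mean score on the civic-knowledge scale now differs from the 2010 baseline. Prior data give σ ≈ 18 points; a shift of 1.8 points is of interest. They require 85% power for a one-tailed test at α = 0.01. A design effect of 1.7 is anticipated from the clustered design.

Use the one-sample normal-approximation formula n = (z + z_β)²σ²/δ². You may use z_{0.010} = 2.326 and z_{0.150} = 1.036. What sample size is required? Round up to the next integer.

n = 1922

n = (z_α + z_β)² · σ² / δ²
  = (2.326 + 1.036)² · 18² / 1.8²
  = 11.3030 · 324 / 3.24
  = 1130.30
Design effect: 1.7 × 1130.30 = 1921.52.
Round up → n = 1922.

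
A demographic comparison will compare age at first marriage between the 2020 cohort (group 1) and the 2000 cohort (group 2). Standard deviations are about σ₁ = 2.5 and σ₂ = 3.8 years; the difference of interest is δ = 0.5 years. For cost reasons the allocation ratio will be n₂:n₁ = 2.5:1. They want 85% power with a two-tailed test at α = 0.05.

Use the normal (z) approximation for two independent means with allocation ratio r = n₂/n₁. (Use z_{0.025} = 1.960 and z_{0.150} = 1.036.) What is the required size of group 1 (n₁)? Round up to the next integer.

n₁ = (z_{α/2} + z_β)² · (σ₁² + σ₂²/r) / δ²
   = (1.960 + 1.036)² · (2.5² + 3.8²/2.5) / 0.5²
   = 8.9760 · (6.25 + 5.776) / 0.25
   = 8.9760 · 12.026 / 0.25
   = 431.78
Round up → n₁ = 432; n₂ = r·n₁ = 2.5 × 432 = 1080.

n₁ = 432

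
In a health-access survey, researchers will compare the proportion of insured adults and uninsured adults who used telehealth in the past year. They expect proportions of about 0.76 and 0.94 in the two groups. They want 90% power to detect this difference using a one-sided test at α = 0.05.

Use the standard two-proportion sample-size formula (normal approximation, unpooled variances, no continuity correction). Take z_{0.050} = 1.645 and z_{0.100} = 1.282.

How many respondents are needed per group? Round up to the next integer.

n = 64 per group

n = (z_α + z_β)² · [p₁(1−p₁) + p₂(1−p₂)] / (p₁ − p₂)²
  = (1.645 + 1.282)² · (0.76·0.24 + 0.94·0.06) / (-0.18)²
  = (2.927)² · (0.1824 + 0.0564) / 0.0324
  = 8.5673 · 0.2388 / 0.0324
  = 63.14
Round up → n = 64 per group.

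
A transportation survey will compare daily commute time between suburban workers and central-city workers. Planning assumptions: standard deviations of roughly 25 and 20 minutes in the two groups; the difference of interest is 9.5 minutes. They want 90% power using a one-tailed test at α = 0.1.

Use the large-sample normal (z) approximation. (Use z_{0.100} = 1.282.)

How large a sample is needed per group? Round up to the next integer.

n = (z_α + z_β)² · (σ₁² + σ₂²) / δ²
  = (1.282 + 1.282)² · (25² + 20² = 1025) / 9.5²
  = 6.5741 · 1025 / 90.25
  = 74.66
Round up → n = 75 per group.

n = 75 per group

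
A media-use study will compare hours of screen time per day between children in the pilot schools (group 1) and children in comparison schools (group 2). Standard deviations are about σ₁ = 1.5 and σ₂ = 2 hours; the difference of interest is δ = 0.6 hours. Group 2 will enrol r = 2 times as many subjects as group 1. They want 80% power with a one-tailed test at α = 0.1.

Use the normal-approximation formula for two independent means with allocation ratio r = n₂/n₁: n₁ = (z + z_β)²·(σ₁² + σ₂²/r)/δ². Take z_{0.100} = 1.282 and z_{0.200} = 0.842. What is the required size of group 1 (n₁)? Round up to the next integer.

n₁ = 54

n₁ = (z_α + z_β)² · (σ₁² + σ₂²/r) / δ²
   = (1.282 + 0.842)² · (1.5² + 2²/2) / 0.6²
   = 4.5114 · (2.25 + 2) / 0.36
   = 4.5114 · 4.25 / 0.36
   = 53.26
Round up → n₁ = 54; n₂ = r·n₁ = 2 × 54 = 108.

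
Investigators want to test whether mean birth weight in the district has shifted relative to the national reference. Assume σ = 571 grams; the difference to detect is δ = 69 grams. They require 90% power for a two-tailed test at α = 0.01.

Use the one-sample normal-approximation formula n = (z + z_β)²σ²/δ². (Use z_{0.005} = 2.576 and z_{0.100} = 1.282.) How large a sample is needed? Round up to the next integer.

n = 1020

n = (z_{α/2} + z_β)² · σ² / δ²
  = (2.576 + 1.282)² · 571² / 69²
  = 14.8842 · 326041 / 4761
  = 1019.29
Round up → n = 1020.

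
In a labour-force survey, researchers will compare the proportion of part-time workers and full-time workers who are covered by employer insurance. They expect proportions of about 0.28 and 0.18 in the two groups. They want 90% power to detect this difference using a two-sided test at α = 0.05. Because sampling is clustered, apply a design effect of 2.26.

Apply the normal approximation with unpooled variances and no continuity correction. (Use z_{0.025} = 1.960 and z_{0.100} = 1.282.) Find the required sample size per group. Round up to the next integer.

n = 830 per group

n = (z_{α/2} + z_β)² · [p₁(1−p₁) + p₂(1−p₂)] / (p₁ − p₂)²
  = (1.960 + 1.282)² · (0.28·0.72 + 0.18·0.82) / (0.10)²
  = (3.242)² · (0.2016 + 0.1476) / 0.0100
  = 10.5106 · 0.3492 / 0.0100
  = 367.03
Design effect: 2.26 × 367.03 = 829.49.
Round up → n = 830 per group.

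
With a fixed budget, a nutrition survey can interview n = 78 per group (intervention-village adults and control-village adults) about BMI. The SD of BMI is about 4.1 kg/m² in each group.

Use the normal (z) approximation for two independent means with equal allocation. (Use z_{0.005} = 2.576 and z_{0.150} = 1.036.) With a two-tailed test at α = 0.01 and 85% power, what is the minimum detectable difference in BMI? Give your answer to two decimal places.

Minimum detectable difference ≈ 2.37 kg/m²

δ = (z_{α/2} + z_β) · √((σ₁²+σ₂²)/n)
  = (2.576 + 1.036) · √(33.62/78)
  = 3.612 · √0.43103
  = 3.612 · 0.6565
  = 2.3714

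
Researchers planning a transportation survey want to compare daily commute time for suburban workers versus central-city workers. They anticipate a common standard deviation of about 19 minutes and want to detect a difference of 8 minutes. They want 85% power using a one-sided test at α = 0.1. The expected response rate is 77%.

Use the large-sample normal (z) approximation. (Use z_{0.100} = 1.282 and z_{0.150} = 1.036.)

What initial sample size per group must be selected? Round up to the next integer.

n = 79 per group

n = (z_α + z_β)² · (σ₁² + σ₂²) / δ²
  = (1.282 + 1.036)² · (2·19² = 722) / 8²
  = 5.3731 · 722 / 64
  = 60.62
Adjust for 77% response: 60.62 / 0.77 = 78.72.
Round up → n = 79 per group.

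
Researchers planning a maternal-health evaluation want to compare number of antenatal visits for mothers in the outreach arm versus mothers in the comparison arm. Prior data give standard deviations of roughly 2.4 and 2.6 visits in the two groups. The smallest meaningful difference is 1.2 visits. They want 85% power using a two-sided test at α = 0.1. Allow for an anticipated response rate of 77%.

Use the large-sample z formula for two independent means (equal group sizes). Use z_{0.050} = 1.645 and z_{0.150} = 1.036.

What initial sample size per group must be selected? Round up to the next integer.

n = (z_{α/2} + z_β)² · (σ₁² + σ₂²) / δ²
  = (1.645 + 1.036)² · (2.4² + 2.6² = 12.52) / 1.2²
  = 7.1878 · 12.52 / 1.44
  = 62.49
Adjust for 77% response: 62.49 / 0.77 = 81.16.
Round up → n = 82 per group.

n = 82 per group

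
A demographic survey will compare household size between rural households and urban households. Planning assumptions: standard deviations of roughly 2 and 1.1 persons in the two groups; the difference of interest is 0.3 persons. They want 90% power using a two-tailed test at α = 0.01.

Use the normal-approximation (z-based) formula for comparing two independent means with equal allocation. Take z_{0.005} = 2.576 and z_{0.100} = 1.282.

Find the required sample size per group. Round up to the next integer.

n = (z_{α/2} + z_β)² · (σ₁² + σ₂²) / δ²
  = (2.576 + 1.282)² · (2² + 1.1² = 5.21) / 0.3²
  = 14.8842 · 5.21 / 0.09
  = 861.63
Round up → n = 862 per group.

n = 862 per group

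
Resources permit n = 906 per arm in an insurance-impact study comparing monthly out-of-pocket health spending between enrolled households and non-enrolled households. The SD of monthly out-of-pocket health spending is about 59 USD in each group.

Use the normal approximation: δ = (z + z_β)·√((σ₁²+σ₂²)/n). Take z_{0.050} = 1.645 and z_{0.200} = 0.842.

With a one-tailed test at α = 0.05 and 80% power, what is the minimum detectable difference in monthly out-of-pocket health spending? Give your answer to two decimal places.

δ = (z_α + z_β) · √((σ₁²+σ₂²)/n)
  = (1.645 + 0.842) · √(6962/906)
  = 2.487 · √7.6843
  = 2.487 · 2.7721
  = 6.8941

Minimum detectable difference ≈ 6.89 USD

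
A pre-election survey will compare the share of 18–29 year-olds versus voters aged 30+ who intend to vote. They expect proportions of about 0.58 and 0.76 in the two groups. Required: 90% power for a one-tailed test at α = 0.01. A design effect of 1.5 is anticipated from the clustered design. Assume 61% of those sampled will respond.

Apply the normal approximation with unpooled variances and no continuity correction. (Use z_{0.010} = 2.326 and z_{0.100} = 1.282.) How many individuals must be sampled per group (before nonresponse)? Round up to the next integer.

n = 421 per group

n = (z_α + z_β)² · [p₁(1−p₁) + p₂(1−p₂)] / (p₁ − p₂)²
  = (2.326 + 1.282)² · (0.58·0.42 + 0.76·0.24) / (-0.18)²
  = (3.608)² · (0.2436 + 0.1824) / 0.0324
  = 13.0177 · 0.4260 / 0.0324
  = 171.16
Design effect: 1.5 × 171.16 = 256.74.
Adjust for 61% response: 256.74 / 0.61 = 420.88.
Round up → n = 421 per group.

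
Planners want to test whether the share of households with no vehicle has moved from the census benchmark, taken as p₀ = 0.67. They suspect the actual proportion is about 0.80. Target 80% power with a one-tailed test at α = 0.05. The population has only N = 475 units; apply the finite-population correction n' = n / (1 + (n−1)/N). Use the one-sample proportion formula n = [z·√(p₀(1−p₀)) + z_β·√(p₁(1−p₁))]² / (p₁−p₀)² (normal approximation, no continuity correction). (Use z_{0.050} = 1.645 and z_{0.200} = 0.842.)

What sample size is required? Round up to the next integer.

n = 64

n = [z_α·√(p₀q₀) + z_β·√(p₁q₁)]² / (p₁ − p₀)²
  = [1.645·√(0.67·0.33) + 0.842·√(0.80·0.20)]² / (0.13)²
  = [1.645·0.4702 + 0.842·0.4000]² / 0.0169
  = [1.1103]² / 0.0169
  = 72.94
Finite-population correction (N = 475): 72.94 / (1 + (72.94 − 1)/475) = 63.35.
Round up → n = 64.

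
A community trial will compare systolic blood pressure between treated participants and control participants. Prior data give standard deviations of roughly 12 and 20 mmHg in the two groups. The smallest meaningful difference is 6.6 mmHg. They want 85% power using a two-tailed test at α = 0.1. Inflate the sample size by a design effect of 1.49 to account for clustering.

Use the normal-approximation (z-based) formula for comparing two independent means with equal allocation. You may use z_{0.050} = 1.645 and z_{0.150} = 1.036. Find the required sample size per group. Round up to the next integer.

n = 134 per group

n = (z_{α/2} + z_β)² · (σ₁² + σ₂²) / δ²
  = (1.645 + 1.036)² · (12² + 20² = 544) / 6.6²
  = 7.1878 · 544 / 43.56
  = 89.76
Design effect: 1.49 × 89.76 = 133.75.
Round up → n = 134 per group.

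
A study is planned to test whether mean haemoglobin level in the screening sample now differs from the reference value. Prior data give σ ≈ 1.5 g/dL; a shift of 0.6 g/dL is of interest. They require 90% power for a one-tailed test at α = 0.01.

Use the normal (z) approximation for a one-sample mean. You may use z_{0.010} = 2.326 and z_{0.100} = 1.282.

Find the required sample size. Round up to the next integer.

n = (z_α + z_β)² · σ² / δ²
  = (2.326 + 1.282)² · 1.5² / 0.6²
  = 13.0177 · 2.25 / 0.36
  = 81.36
Round up → n = 82.

n = 82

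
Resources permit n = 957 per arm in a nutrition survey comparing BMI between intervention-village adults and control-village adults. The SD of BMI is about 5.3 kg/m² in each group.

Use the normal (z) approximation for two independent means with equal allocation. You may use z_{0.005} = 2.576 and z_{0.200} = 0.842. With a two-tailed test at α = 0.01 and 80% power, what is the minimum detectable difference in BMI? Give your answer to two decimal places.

Minimum detectable difference ≈ 0.83 kg/m²

δ = (z_{α/2} + z_β) · √((σ₁²+σ₂²)/n)
  = (2.576 + 0.842) · √(56.18/957)
  = 3.418 · √0.0587
  = 3.418 · 0.2423
  = 0.8281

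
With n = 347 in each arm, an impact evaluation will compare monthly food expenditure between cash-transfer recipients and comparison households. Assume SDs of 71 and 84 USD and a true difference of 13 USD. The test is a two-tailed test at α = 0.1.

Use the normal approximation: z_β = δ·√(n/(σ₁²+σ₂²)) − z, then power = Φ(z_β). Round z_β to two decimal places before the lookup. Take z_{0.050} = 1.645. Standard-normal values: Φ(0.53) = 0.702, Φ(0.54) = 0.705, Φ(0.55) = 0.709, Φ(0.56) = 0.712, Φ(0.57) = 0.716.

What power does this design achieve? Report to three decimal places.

z_β = δ·√(n/(σ₁²+σ₂²)) − z_{α/2}
    = 13 · √(347/12097) − 1.645
    = 13 · 0.16937 − 1.645
    = 2.2018 − 1.645 = 0.5568 → 0.56
Power = Φ(0.56) = 0.712.

Power ≈ 0.712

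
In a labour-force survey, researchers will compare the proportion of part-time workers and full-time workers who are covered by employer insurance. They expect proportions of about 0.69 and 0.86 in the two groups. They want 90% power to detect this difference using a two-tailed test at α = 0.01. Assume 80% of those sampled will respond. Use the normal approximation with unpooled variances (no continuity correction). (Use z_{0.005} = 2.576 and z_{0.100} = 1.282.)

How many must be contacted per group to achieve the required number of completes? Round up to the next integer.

n = (z_{α/2} + z_β)² · [p₁(1−p₁) + p₂(1−p₂)] / (p₁ − p₂)²
  = (2.576 + 1.282)² · (0.69·0.31 + 0.86·0.14) / (-0.17)²
  = (3.858)² · (0.2139 + 0.1204) / 0.0289
  = 14.8842 · 0.3343 / 0.0289
  = 172.17
Adjust for 80% response: 172.17 / 0.80 = 215.22.
Round up → n = 216 per group.

n = 216 per group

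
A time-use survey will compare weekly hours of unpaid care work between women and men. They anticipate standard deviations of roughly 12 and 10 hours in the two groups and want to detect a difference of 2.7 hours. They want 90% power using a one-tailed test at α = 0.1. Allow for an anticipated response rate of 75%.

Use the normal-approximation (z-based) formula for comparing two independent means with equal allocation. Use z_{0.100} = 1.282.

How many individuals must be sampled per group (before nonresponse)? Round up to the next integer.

n = 294 per group

n = (z_α + z_β)² · (σ₁² + σ₂²) / δ²
  = (1.282 + 1.282)² · (12² + 10² = 244) / 2.7²
  = 6.5741 · 244 / 7.29
  = 220.04
Adjust for 75% response: 220.04 / 0.75 = 293.38.
Round up → n = 294 per group.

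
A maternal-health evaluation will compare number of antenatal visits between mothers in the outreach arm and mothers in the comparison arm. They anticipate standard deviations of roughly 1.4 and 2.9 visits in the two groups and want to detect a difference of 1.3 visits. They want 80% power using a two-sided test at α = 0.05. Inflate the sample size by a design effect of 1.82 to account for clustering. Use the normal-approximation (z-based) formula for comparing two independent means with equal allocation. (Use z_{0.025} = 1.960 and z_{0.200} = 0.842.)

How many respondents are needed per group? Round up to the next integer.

n = (z_{α/2} + z_β)² · (σ₁² + σ₂²) / δ²
  = (1.960 + 0.842)² · (1.4² + 2.9² = 10.37) / 1.3²
  = 7.8512 · 10.37 / 1.69
  = 48.18
Design effect: 1.82 × 48.18 = 87.68.
Round up → n = 88 per group.

n = 88 per group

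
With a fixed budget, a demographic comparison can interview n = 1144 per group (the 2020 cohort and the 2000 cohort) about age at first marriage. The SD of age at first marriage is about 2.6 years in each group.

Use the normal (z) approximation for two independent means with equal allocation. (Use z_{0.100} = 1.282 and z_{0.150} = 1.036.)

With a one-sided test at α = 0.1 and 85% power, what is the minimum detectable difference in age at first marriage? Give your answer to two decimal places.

δ = (z_α + z_β) · √((σ₁²+σ₂²)/n)
  = (1.282 + 1.036) · √(13.52/1144)
  = 2.318 · √0.01182
  = 2.318 · 0.1087
  = 0.2520

Minimum detectable difference ≈ 0.25 years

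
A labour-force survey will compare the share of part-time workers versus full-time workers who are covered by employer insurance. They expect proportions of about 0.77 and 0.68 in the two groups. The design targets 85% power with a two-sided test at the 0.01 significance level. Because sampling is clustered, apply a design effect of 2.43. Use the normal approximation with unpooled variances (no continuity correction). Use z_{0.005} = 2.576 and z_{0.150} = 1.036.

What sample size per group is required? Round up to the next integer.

n = 1545 per group

n = (z_{α/2} + z_β)² · [p₁(1−p₁) + p₂(1−p₂)] / (p₁ − p₂)²
  = (2.576 + 1.036)² · (0.77·0.23 + 0.68·0.32) / (0.09)²
  = (3.612)² · (0.1771 + 0.2176) / 0.0081
  = 13.0465 · 0.3947 / 0.0081
  = 635.74
Design effect: 2.43 × 635.74 = 1544.84.
Round up → n = 1545 per group.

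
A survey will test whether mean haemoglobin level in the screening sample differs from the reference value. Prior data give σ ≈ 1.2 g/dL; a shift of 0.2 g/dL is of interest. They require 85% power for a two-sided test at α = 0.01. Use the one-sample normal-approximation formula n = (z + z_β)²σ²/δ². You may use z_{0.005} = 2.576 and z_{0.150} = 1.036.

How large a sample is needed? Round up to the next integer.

n = (z_{α/2} + z_β)² · σ² / δ²
  = (2.576 + 1.036)² · 1.2² / 0.2²
  = 13.0465 · 1.44 / 0.04
  = 469.68
Round up → n = 470.

n = 470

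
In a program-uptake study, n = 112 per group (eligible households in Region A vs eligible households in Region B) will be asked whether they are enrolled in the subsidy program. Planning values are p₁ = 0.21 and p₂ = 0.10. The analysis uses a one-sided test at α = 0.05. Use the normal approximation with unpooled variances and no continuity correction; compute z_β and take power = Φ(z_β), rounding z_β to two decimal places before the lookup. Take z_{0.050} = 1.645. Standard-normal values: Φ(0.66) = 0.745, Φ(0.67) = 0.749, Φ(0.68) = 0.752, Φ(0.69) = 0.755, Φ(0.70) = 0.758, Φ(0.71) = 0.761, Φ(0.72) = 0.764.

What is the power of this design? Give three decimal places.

Power ≈ 0.745

z_β = |p₁−p₂|·√(n/[p₁q₁+p₂q₂]) − z_α
    = 0.11 · √(112/0.2559) − 1.645
    = 0.11 · 20.9206 − 1.645
    = 2.3013 − 1.645 = 0.6563 → 0.66
Power = Φ(0.66) = 0.745.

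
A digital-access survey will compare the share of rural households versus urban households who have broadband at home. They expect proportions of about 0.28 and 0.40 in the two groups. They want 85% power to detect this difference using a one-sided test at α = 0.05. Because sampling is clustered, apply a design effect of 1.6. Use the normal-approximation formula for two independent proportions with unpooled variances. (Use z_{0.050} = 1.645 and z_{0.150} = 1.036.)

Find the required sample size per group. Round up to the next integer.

n = (z_α + z_β)² · [p₁(1−p₁) + p₂(1−p₂)] / (p₁ − p₂)²
  = (1.645 + 1.036)² · (0.28·0.72 + 0.40·0.60) / (-0.12)²
  = (2.681)² · (0.2016 + 0.2400) / 0.0144
  = 7.1878 · 0.4416 / 0.0144
  = 220.42
Design effect: 1.6 × 220.42 = 352.68.
Round up → n = 353 per group.

n = 353 per group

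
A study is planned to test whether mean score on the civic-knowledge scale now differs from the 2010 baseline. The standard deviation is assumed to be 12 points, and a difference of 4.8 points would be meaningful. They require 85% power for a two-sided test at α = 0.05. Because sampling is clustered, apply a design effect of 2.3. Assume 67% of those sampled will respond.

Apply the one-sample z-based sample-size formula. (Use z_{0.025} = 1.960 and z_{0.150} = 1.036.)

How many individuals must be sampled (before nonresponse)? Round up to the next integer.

n = (z_{α/2} + z_β)² · σ² / δ²
  = (1.960 + 1.036)² · 12² / 4.8²
  = 8.9760 · 144 / 23.04
  = 56.10
Design effect: 2.3 × 56.10 = 129.03.
Adjust for 67% response: 129.03 / 0.67 = 192.58.
Round up → n = 193.

n = 193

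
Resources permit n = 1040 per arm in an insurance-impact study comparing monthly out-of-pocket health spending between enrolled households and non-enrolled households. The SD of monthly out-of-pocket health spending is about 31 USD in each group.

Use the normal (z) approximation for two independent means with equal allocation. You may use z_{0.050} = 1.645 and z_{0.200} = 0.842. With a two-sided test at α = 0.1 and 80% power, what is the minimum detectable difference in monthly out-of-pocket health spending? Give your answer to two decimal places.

Minimum detectable difference ≈ 3.38 USD

δ = (z_{α/2} + z_β) · √((σ₁²+σ₂²)/n)
  = (1.645 + 0.842) · √(1922/1040)
  = 2.487 · √1.8481
  = 2.487 · 1.3594
  = 3.3809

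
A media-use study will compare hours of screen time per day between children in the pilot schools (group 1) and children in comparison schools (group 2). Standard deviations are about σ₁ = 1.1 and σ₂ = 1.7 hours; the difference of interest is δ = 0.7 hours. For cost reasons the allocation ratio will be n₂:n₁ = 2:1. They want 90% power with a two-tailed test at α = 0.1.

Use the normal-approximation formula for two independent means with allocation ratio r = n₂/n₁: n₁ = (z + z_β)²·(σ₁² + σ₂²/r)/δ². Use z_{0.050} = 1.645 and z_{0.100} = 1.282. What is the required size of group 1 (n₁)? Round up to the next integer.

n₁ = 47

n₁ = (z_{α/2} + z_β)² · (σ₁² + σ₂²/r) / δ²
   = (1.645 + 1.282)² · (1.1² + 1.7²/2) / 0.7²
   = 8.5673 · (1.21 + 1.445) / 0.49
   = 8.5673 · 2.655 / 0.49
   = 46.42
Round up → n₁ = 47; n₂ = r·n₁ = 2 × 47 = 94.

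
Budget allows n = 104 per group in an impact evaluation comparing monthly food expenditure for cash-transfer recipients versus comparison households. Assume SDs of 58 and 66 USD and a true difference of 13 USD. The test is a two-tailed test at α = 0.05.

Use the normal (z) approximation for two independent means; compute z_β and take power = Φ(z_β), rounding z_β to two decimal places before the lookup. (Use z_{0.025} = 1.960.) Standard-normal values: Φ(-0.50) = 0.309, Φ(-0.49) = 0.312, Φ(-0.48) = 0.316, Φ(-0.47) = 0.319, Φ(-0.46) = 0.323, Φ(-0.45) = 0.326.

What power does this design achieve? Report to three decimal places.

Power ≈ 0.326

z_β = δ·√(n/(σ₁²+σ₂²)) − z_{α/2}
    = 13 · √(104/7720) − 1.960
    = 13 · 0.11607 − 1.960
    = 1.5089 − 1.960 = -0.4511 → -0.45
Power = Φ(-0.45) = 0.326.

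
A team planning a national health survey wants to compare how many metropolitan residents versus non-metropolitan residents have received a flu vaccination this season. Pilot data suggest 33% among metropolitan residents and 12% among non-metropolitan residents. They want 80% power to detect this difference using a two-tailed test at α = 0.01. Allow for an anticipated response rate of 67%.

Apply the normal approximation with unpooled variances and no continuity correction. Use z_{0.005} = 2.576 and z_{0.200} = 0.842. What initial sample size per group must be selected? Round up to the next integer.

n = (z_{α/2} + z_β)² · [p₁(1−p₁) + p₂(1−p₂)] / (p₁ − p₂)²
  = (2.576 + 0.842)² · (0.33·0.67 + 0.12·0.88) / (0.21)²
  = (3.418)² · (0.2211 + 0.1056) / 0.0441
  = 11.6827 · 0.3267 / 0.0441
  = 86.55
Adjust for 67% response: 86.55 / 0.67 = 129.18.
Round up → n = 130 per group.

n = 130 per group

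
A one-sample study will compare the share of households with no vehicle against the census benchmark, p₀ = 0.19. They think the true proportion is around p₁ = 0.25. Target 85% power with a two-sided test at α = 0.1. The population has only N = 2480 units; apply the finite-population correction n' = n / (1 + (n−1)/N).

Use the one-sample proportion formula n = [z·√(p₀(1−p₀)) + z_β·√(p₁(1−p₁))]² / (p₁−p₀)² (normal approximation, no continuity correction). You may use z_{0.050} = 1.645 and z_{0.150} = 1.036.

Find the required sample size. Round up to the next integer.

n = 294

n = [z_{α/2}·√(p₀q₀) + z_β·√(p₁q₁)]² / (p₁ − p₀)²
  = [1.645·√(0.19·0.81) + 1.036·√(0.25·0.75)]² / (0.06)²
  = [1.645·0.3923 + 1.036·0.4330]² / 0.0036
  = [1.0939]² / 0.0036
  = 332.42
Finite-population correction (N = 2480): 332.42 / (1 + (332.42 − 1)/2480) = 293.23.
Round up → n = 294.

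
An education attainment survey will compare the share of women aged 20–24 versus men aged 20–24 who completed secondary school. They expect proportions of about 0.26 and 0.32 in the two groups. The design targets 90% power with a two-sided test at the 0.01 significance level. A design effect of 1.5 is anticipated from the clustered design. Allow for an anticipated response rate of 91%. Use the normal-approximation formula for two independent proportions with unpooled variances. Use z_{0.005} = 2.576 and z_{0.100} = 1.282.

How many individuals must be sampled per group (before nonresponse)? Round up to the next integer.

n = (z_{α/2} + z_β)² · [p₁(1−p₁) + p₂(1−p₂)] / (p₁ − p₂)²
  = (2.576 + 1.282)² · (0.26·0.74 + 0.32·0.68) / (-0.06)²
  = (3.858)² · (0.1924 + 0.2176) / 0.0036
  = 14.8842 · 0.4100 / 0.0036
  = 1695.14
Design effect: 1.5 × 1695.14 = 2542.71.
Adjust for 91% response: 2542.71 / 0.91 = 2794.19.
Round up → n = 2795 per group.

n = 2795 per group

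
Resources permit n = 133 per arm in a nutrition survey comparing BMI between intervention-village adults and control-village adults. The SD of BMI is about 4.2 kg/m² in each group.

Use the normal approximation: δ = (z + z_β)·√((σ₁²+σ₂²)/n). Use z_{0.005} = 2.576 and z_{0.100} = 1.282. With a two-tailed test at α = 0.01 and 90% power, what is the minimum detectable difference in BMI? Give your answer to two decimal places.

δ = (z_{α/2} + z_β) · √((σ₁²+σ₂²)/n)
  = (2.576 + 1.282) · √(35.28/133)
  = 3.858 · √0.26526
  = 3.858 · 0.5150
  = 1.9870

Minimum detectable difference ≈ 1.99 kg/m²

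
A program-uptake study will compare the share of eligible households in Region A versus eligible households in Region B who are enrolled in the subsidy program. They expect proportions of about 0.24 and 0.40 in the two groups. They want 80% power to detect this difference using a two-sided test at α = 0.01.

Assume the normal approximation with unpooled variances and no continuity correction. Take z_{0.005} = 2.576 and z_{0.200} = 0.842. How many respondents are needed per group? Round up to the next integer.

n = (z_{α/2} + z_β)² · [p₁(1−p₁) + p₂(1−p₂)] / (p₁ − p₂)²
  = (2.576 + 0.842)² · (0.24·0.76 + 0.40·0.60) / (-0.16)²
  = (3.418)² · (0.1824 + 0.2400) / 0.0256
  = 11.6827 · 0.4224 / 0.0256
  = 192.76
Round up → n = 193 per group.

n = 193 per group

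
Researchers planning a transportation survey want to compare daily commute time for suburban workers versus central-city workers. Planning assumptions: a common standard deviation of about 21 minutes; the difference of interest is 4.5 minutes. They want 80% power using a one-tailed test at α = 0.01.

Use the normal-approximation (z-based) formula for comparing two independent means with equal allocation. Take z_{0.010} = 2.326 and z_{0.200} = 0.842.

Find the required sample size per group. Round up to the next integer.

n = 438 per group

n = (z_α + z_β)² · (σ₁² + σ₂²) / δ²
  = (2.326 + 0.842)² · (2·21² = 882) / 4.5²
  = 10.0362 · 882 / 20.25
  = 437.13
Round up → n = 438 per group.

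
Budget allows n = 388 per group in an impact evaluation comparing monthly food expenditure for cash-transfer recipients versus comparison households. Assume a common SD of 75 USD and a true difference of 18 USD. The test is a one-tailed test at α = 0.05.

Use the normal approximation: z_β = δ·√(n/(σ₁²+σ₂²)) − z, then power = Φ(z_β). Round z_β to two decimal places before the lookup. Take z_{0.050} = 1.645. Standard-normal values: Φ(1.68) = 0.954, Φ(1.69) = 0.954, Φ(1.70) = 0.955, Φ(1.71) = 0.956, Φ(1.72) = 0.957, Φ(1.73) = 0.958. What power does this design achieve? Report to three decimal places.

Power ≈ 0.955

z_β = δ·√(n/(σ₁²+σ₂²)) − z_α
    = 18 · √(388/11250) − 1.645
    = 18 · 0.18571 − 1.645
    = 3.3428 − 1.645 = 1.6978 → 1.70
Power = Φ(1.70) = 0.955.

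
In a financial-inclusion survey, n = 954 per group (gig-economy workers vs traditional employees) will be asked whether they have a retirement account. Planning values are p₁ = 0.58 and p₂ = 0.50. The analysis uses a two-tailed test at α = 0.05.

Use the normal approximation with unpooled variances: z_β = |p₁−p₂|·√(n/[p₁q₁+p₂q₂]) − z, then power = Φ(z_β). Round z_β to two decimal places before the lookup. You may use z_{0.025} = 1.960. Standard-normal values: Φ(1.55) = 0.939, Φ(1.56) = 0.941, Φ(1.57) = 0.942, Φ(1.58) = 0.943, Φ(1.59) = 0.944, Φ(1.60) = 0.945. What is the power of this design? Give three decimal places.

Power ≈ 0.941

z_β = |p₁−p₂|·√(n/[p₁q₁+p₂q₂]) − z_{α/2}
    = 0.08 · √(954/0.4936) − 1.960
    = 0.08 · 43.9629 − 1.960
    = 3.5170 − 1.960 = 1.5570 → 1.56
Power = Φ(1.56) = 0.941.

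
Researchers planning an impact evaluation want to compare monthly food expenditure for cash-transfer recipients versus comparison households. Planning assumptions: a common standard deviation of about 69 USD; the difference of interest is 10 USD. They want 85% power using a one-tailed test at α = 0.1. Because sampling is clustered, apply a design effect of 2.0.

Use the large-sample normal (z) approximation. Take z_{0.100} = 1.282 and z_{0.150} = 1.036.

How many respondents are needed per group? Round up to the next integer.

n = (z_α + z_β)² · (σ₁² + σ₂²) / δ²
  = (1.282 + 1.036)² · (2·69² = 9522) / 10²
  = 5.3731 · 9522 / 100
  = 511.63
Design effect: 2.0 × 511.63 = 1023.26.
Round up → n = 1024 per group.

n = 1024 per group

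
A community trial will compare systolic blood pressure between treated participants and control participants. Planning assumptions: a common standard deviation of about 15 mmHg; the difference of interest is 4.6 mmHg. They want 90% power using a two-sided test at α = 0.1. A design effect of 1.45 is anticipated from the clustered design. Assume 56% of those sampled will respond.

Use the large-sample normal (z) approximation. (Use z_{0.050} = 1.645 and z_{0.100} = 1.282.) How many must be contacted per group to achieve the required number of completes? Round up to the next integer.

n = 472 per group

n = (z_{α/2} + z_β)² · (σ₁² + σ₂²) / δ²
  = (1.645 + 1.282)² · (2·15² = 450) / 4.6²
  = 8.5673 · 450 / 21.16
  = 182.20
Design effect: 1.45 × 182.20 = 264.19.
Adjust for 56% response: 264.19 / 0.56 = 471.76.
Round up → n = 472 per group.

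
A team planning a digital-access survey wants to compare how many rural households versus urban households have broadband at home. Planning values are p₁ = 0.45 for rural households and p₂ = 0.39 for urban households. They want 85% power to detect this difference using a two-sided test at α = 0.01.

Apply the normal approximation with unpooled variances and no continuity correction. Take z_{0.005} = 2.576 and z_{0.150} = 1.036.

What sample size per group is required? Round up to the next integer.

n = 1760 per group

n = (z_{α/2} + z_β)² · [p₁(1−p₁) + p₂(1−p₂)] / (p₁ − p₂)²
  = (2.576 + 1.036)² · (0.45·0.55 + 0.39·0.61) / (0.06)²
  = (3.612)² · (0.2475 + 0.2379) / 0.0036
  = 13.0465 · 0.4854 / 0.0036
  = 1759.11
Round up → n = 1760 per group.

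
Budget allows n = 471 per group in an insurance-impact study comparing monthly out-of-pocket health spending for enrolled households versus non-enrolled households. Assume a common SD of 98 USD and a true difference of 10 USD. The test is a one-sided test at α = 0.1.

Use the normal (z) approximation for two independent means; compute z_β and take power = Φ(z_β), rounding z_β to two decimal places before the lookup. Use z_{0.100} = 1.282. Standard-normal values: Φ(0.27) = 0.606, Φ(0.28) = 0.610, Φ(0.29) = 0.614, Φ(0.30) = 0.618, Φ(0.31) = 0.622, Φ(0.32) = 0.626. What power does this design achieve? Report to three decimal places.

z_β = δ·√(n/(σ₁²+σ₂²)) − z_α
    = 10 · √(471/19208) − 1.282
    = 10 · 0.15659 − 1.282
    = 1.5659 − 1.282 = 0.2839 → 0.28
Power = Φ(0.28) = 0.610.

Power ≈ 0.610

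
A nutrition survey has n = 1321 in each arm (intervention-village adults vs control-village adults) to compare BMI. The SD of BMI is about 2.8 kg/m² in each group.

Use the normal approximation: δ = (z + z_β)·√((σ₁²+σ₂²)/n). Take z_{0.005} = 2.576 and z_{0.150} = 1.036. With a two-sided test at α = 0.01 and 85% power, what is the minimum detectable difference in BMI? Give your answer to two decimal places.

Minimum detectable difference ≈ 0.39 kg/m²

δ = (z_{α/2} + z_β) · √((σ₁²+σ₂²)/n)
  = (2.576 + 1.036) · √(15.68/1321)
  = 3.612 · √0.01187
  = 3.612 · 0.1089
  = 0.3935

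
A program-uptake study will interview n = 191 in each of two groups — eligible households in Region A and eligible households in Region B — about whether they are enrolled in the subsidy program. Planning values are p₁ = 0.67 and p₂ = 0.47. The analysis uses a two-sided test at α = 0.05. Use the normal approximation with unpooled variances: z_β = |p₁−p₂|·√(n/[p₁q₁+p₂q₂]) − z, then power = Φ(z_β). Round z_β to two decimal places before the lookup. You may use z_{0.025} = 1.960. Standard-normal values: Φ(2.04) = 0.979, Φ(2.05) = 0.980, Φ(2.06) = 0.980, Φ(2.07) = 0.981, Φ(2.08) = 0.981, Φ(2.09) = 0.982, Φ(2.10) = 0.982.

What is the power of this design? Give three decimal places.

z_β = |p₁−p₂|·√(n/[p₁q₁+p₂q₂]) − z_{α/2}
    = 0.20 · √(191/0.4702) − 1.960
    = 0.20 · 20.1547 − 1.960
    = 4.0309 − 1.960 = 2.0709 → 2.07
Power = Φ(2.07) = 0.981.

Power ≈ 0.981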